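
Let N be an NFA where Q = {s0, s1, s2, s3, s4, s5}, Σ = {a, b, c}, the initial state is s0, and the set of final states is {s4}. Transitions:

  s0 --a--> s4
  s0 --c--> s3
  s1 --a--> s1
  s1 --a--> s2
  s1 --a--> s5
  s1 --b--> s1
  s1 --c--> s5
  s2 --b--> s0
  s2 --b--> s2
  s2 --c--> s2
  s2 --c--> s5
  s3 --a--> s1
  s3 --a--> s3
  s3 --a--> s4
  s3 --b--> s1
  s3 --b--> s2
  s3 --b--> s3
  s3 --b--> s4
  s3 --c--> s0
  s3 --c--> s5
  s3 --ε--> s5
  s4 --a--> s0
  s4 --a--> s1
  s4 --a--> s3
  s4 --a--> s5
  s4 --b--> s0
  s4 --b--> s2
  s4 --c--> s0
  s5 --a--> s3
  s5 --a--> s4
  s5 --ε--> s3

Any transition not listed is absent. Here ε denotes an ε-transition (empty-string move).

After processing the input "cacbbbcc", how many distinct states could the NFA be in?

4

Start in {s0}.
Read 'c': s0→{s3}; union {s3}; ε-closure = {s3, s5}.
Read 'a': s3→{s1, s3, s4}, s5→{s3, s4}; union {s1, s3, s4}; ε-closure = {s1, s3, s4, s5}.
Read 'c': s1→{s5}, s3→{s0, s5}, s4→{s0}, s5→∅; union {s0, s5}; ε-closure = {s0, s3, s5}.
Read 'b': s0→∅, s3→{s1, s2, s3, s4}, s5→∅; union {s1, s2, s3, s4}; ε-closure = {s1, s2, s3, s4, s5}.
Read 'b': s1→{s1}, s2→{s0, s2}, s3→{s1, s2, s3, s4}, s4→{s0, s2}, s5→∅; union {s0, s1, s2, s3, s4}; ε-closure = {s0, s1, s2, s3, s4, s5}.
Read 'b': s0→∅, s1→{s1}, s2→{s0, s2}, s3→{s1, s2, s3, s4}, s4→{s0, s2}, s5→∅; union {s0, s1, s2, s3, s4}; ε-closure = {s0, s1, s2, s3, s4, s5}.
Read 'c': s0→{s3}, s1→{s5}, s2→{s2, s5}, s3→{s0, s5}, s4→{s0}, s5→∅; now {s0, s2, s3, s5}.
Read 'c': s0→{s3}, s2→{s2, s5}, s3→{s0, s5}, s5→∅; now {s0, s2, s3, s5}.
That set has 4 states.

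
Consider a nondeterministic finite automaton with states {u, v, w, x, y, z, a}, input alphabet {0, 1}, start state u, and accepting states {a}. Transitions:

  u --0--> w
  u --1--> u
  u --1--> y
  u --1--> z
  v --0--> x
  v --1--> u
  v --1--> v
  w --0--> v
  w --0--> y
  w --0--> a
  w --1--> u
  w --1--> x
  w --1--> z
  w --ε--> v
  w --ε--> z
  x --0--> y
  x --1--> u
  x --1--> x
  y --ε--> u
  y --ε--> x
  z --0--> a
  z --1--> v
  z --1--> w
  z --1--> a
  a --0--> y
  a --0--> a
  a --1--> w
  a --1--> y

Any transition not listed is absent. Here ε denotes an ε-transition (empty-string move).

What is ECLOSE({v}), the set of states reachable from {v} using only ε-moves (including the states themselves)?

Begin with {v}.
No ε-moves leave this set, so the closure equals the set itself.

{v}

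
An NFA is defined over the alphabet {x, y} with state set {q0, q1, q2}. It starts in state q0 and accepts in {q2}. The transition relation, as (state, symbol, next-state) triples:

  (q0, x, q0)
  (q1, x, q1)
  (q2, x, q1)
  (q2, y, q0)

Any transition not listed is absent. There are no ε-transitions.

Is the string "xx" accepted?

No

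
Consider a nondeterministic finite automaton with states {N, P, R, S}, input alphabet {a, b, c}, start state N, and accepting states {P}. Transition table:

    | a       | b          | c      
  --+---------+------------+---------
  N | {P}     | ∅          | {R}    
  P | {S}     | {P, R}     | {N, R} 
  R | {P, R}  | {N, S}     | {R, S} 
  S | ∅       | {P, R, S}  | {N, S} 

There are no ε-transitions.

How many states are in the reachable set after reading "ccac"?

3

Start in {N}.
Read 'c': {N} → {R}.
Read 'c': {R} → {R, S}.
Read 'a': {R, S} → {P, R}.
Read 'c': {P, R} → {N, R, S}.
That set has 3 states.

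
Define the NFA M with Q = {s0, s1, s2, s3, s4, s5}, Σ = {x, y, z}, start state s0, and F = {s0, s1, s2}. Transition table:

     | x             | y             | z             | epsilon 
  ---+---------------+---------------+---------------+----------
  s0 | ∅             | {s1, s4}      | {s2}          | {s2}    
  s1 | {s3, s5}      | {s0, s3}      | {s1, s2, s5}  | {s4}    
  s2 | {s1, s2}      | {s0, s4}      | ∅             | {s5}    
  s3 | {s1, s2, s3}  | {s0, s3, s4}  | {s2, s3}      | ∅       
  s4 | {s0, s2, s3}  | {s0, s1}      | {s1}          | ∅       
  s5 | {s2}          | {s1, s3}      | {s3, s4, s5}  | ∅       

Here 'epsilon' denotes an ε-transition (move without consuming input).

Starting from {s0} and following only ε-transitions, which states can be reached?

Begin with {s0}.
ε-move s0 → s2; add s2.
ε-move s2 → s5; add s5.

{s0, s2, s5}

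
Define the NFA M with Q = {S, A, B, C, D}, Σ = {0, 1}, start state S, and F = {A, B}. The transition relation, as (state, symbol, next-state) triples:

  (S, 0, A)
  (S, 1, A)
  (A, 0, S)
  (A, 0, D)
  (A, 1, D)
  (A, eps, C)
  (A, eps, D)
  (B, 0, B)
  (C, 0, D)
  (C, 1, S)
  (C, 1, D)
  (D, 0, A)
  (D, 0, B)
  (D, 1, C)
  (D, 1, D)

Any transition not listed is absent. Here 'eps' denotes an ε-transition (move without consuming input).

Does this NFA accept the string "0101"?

No

Start in {S}.
Read '0': S→{A}; union {A}; ε-closure = {A, C, D}.
Read '1': A→{D}, C→{S, D}, D→{C, D}; now {S, C, D}.
Read '0': S→{A}, C→{D}, D→{A, B}; union {A, B, D}; ε-closure = {A, B, C, D}.
Read '1': A→{D}, B→∅, C→{S, D}, D→{C, D}; now {S, C, D}.
The final set {S, C, D} contains no accepting state.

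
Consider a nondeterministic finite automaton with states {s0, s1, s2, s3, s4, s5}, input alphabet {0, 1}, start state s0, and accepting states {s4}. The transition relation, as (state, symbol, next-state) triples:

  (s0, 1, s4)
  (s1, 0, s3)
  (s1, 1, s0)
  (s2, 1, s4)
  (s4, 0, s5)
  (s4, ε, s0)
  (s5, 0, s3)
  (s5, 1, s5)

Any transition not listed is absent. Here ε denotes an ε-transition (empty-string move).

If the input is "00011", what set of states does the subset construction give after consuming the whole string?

∅

Start in {s0}.
Read '0': s0→∅; now ∅.
The set is empty and remains empty for the remaining 4 symbols.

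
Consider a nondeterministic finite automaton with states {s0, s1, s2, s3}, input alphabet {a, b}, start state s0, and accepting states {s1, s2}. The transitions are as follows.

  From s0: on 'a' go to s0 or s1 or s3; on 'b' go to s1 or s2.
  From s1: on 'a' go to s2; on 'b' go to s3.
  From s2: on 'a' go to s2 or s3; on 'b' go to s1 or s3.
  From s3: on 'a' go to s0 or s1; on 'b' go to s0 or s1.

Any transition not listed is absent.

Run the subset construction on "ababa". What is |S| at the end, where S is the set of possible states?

Start in {s0}.
Read 'a': s0→{s0, s1, s3}; now {s0, s1, s3}.
Read 'b': s0→{s1, s2}, s1→{s3}, s3→{s0, s1}; now {s0, s1, s2, s3}.
Read 'a': s0→{s0, s1, s3}, s1→{s2}, s2→{s2, s3}, s3→{s0, s1}; now {s0, s1, s2, s3}.
Read 'b': s0→{s1, s2}, s1→{s3}, s2→{s1, s3}, s3→{s0, s1}; now {s0, s1, s2, s3}.
Read 'a': s0→{s0, s1, s3}, s1→{s2}, s2→{s2, s3}, s3→{s0, s1}; now {s0, s1, s2, s3}.
That set has 4 states.

4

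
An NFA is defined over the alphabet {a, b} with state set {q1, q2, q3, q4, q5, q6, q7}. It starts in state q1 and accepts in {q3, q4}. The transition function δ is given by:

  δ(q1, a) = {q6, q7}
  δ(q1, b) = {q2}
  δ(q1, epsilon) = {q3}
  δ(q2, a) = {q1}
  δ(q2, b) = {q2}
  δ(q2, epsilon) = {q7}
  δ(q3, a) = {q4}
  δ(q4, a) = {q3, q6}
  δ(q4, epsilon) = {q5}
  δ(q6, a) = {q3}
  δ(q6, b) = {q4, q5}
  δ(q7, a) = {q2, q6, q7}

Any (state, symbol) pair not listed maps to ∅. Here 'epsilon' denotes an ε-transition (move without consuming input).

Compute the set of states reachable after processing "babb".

{q2, q7}

Start: ε-closure({q1}) = {q1, q3}.
Read 'b': q1→{q2}, q3→∅; union {q2}; ε-closure = {q2, q7}.
Read 'a': q2→{q1}, q7→{q2, q6, q7}; union {q1, q2, q6, q7}; ε-closure = {q1, q2, q3, q6, q7}.
Read 'b': q1→{q2}, q2→{q2}, q3→∅, q6→{q4, q5}, q7→∅; union {q2, q4, q5}; ε-closure = {q2, q4, q5, q7}.
Read 'b': q2→{q2}, q4→∅, q5→∅, q7→∅; union {q2}; ε-closure = {q2, q7}.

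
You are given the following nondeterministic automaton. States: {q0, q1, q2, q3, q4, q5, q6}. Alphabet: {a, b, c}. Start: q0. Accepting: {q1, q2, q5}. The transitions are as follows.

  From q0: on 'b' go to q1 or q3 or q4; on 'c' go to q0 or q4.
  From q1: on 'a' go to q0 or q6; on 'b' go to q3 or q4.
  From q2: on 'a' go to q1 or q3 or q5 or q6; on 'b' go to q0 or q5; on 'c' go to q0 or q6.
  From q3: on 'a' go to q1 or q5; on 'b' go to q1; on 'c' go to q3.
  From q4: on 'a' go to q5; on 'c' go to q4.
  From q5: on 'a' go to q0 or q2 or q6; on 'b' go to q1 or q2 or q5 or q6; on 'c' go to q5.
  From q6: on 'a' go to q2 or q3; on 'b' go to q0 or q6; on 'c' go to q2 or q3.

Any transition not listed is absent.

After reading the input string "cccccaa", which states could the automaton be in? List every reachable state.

{q0, q2, q6}

Start in {q0}.
Read 'c': {q0} → {q0, q4}.
Read 'c': {q0, q4} → {q0, q4}.
Read 'c': {q0, q4} → {q0, q4}.
Read 'c': {q0, q4} → {q0, q4}.
Read 'c': {q0, q4} → {q0, q4}.
Read 'a': {q0, q4} → {q5}.
Read 'a': {q5} → {q0, q2, q6}.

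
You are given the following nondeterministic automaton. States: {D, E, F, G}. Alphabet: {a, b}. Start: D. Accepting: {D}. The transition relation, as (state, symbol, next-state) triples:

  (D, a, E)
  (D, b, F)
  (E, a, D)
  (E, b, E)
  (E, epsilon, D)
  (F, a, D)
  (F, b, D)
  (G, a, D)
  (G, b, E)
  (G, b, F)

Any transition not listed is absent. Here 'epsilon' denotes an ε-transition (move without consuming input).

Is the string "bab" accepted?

No

Start in {D}.
Read 'b': D→{F}; now {F}.
Read 'a': F→{D}; now {D}.
Read 'b': D→{F}; now {F}.
The final set {F} contains no accepting state.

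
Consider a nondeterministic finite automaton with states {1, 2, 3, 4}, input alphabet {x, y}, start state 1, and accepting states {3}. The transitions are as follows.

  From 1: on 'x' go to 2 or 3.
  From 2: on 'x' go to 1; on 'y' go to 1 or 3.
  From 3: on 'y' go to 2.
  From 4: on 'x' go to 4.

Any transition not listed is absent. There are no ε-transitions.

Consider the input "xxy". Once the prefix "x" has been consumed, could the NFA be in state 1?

No

Start in {1}.
Read 'x': {1} → {2, 3}.
State 1 is not in {2, 3}.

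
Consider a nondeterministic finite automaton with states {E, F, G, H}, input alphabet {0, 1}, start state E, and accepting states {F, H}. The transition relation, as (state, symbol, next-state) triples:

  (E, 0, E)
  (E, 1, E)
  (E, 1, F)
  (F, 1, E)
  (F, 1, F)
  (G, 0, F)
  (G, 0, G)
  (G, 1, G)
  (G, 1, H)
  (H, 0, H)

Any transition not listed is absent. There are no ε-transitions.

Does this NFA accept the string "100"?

No

Start in {E}.
Read '1': E→{E, F}; now {E, F}.
Read '0': E→{E}, F→∅; now {E}.
Read '0': E→{E}; now {E}.
The final set {E} contains no accepting state.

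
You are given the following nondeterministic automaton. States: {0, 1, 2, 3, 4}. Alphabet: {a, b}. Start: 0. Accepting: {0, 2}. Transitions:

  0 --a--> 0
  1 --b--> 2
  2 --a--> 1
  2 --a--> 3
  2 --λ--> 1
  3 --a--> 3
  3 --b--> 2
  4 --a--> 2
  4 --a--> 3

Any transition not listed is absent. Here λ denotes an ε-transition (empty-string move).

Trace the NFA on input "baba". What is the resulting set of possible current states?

∅

Start in {0}.
Read 'b': {0} → ∅.
The set is empty and remains empty for the remaining 3 symbols.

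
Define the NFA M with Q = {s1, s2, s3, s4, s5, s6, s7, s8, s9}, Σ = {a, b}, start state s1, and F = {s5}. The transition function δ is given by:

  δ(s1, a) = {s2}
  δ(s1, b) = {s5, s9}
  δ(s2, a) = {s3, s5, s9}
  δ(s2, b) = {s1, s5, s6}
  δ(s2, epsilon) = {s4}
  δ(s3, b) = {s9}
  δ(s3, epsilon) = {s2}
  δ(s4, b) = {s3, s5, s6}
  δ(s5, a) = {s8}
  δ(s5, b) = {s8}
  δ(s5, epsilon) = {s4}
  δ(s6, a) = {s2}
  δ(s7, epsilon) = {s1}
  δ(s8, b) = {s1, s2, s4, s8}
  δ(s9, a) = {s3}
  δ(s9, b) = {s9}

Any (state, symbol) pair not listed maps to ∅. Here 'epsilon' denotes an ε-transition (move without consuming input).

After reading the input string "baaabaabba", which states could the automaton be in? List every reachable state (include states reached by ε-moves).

{s2, s3, s4, s5, s8, s9}

Start in {s1}.
Read 'b': s1→{s5, s9}; union {s5, s9}; ε-closure = {s4, s5, s9}.
Read 'a': s4→∅, s5→{s8}, s9→{s3}; union {s3, s8}; ε-closure = {s2, s3, s4, s8}.
Read 'a': s2→{s3, s5, s9}, s3→∅, s4→∅, s8→∅; union {s3, s5, s9}; ε-closure = {s2, s3, s4, s5, s9}.
Read 'a': s2→{s3, s5, s9}, s3→∅, s4→∅, s5→{s8}, s9→{s3}; union {s3, s5, s8, s9}; ε-closure = {s2, s3, s4, s5, s8, s9}.
Read 'b': s2→{s1, s5, s6}, s3→{s9}, s4→{s3, s5, s6}, s5→{s8}, s8→{s1, s2, s4, s8}, s9→{s9}; now {s1, s2, s3, s4, s5, s6, s8, s9}.
Read 'a': s1→{s2}, s2→{s3, s5, s9}, s3→∅, s4→∅, s5→{s8}, s6→{s2}, s8→∅, s9→{s3}; union {s2, s3, s5, s8, s9}; ε-closure = {s2, s3, s4, s5, s8, s9}.
Read 'a': s2→{s3, s5, s9}, s3→∅, s4→∅, s5→{s8}, s8→∅, s9→{s3}; union {s3, s5, s8, s9}; ε-closure = {s2, s3, s4, s5, s8, s9}.
Read 'b': s2→{s1, s5, s6}, s3→{s9}, s4→{s3, s5, s6}, s5→{s8}, s8→{s1, s2, s4, s8}, s9→{s9}; now {s1, s2, s3, s4, s5, s6, s8, s9}.
Read 'b': s1→{s5, s9}, s2→{s1, s5, s6}, s3→{s9}, s4→{s3, s5, s6}, s5→{s8}, s6→∅, s8→{s1, s2, s4, s8}, s9→{s9}; now {s1, s2, s3, s4, s5, s6, s8, s9}.
Read 'a': s1→{s2}, s2→{s3, s5, s9}, s3→∅, s4→∅, s5→{s8}, s6→{s2}, s8→∅, s9→{s3}; union {s2, s3, s5, s8, s9}; ε-closure = {s2, s3, s4, s5, s8, s9}.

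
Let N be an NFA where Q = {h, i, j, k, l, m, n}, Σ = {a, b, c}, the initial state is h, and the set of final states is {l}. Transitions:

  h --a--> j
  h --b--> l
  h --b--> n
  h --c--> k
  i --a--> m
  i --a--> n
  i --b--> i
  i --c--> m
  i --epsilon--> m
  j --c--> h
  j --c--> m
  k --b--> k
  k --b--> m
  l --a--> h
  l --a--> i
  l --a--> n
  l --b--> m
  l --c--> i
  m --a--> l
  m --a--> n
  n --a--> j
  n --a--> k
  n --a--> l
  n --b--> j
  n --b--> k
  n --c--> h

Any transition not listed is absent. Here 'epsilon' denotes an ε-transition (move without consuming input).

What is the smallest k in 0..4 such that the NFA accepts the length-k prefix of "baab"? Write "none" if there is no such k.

1

Start in {h}.
Read 'b': h→{l, n}; now {l, n}.
None of the earlier sets intersect F, but {l, n} does.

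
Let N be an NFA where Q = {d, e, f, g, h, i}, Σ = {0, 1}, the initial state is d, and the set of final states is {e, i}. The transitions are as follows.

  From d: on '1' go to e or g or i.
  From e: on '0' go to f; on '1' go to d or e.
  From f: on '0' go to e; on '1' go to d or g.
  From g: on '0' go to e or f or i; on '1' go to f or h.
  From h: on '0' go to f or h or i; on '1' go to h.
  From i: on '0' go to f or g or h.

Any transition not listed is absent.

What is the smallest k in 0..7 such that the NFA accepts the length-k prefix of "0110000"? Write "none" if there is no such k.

none

Start in {d}.
Read '0': d→∅; now ∅.
The set is empty and remains empty for the remaining 6 symbols.
No reachable set along the way intersects F.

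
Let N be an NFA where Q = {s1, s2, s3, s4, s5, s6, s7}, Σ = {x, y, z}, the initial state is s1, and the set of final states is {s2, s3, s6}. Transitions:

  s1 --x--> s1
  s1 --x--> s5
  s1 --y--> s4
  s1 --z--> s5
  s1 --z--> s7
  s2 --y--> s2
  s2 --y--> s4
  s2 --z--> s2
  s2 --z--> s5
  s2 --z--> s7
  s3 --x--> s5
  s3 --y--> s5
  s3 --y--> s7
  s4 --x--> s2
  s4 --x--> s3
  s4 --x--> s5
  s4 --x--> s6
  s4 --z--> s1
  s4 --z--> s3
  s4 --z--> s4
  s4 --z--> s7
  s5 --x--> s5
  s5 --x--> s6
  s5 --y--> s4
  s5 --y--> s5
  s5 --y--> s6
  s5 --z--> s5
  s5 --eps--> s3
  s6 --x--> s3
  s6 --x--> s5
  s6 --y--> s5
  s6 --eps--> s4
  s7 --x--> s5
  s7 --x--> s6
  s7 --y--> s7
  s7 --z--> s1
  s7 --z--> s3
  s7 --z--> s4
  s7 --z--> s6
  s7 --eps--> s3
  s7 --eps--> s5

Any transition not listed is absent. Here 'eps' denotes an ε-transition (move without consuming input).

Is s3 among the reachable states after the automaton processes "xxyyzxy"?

Start in {s1}.
Read 'x': s1→{s1, s5}; union {s1, s5}; ε-closure = {s1, s3, s5}.
Read 'x': s1→{s1, s5}, s3→{s5}, s5→{s5, s6}; union {s1, s5, s6}; ε-closure = {s1, s3, s4, s5, s6}.
Read 'y': s1→{s4}, s3→{s5, s7}, s4→∅, s5→{s4, s5, s6}, s6→{s5}; union {s4, s5, s6, s7}; ε-closure = {s3, s4, s5, s6, s7}.
Read 'y': s3→{s5, s7}, s4→∅, s5→{s4, s5, s6}, s6→{s5}, s7→{s7}; union {s4, s5, s6, s7}; ε-closure = {s3, s4, s5, s6, s7}.
Read 'z': s3→∅, s4→{s1, s3, s4, s7}, s5→{s5}, s6→∅, s7→{s1, s3, s4, s6}; now {s1, s3, s4, s5, s6, s7}.
Read 'x': s1→{s1, s5}, s3→{s5}, s4→{s2, s3, s5, s6}, s5→{s5, s6}, s6→{s3, s5}, s7→{s5, s6}; union {s1, s2, s3, s5, s6}; ε-closure = {s1, s2, s3, s4, s5, s6}.
Read 'y': s1→{s4}, s2→{s2, s4}, s3→{s5, s7}, s4→∅, s5→{s4, s5, s6}, s6→{s5}; union {s2, s4, s5, s6, s7}; ε-closure = {s2, s3, s4, s5, s6, s7}.
State s3 is in {s2, s3, s4, s5, s6, s7}.

Yes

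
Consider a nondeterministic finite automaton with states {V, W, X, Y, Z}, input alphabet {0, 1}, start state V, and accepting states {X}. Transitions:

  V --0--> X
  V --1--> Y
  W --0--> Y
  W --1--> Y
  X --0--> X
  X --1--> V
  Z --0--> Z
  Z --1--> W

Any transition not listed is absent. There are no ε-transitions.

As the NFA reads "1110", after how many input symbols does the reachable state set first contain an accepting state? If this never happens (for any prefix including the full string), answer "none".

Start in {V}.
Read '1': {V} → {Y}.
Read '1': {Y} → ∅.
The set is empty and remains empty for the remaining 2 symbols.
No reachable set along the way intersects F.

none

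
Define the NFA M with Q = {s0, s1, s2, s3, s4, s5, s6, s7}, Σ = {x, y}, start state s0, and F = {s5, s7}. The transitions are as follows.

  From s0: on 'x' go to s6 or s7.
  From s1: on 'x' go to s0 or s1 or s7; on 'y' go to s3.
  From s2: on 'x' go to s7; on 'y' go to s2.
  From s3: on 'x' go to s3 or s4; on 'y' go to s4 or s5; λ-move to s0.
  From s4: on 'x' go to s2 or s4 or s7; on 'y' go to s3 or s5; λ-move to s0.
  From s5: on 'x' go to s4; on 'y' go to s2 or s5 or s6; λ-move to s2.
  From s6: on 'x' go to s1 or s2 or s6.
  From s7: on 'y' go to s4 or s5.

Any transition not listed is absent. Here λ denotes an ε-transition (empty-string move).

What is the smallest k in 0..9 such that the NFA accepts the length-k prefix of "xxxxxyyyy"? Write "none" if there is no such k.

1

Start in {s0}.
Read 'x': s0→{s6, s7}; now {s6, s7}.
None of the earlier sets intersect F, but {s6, s7} does.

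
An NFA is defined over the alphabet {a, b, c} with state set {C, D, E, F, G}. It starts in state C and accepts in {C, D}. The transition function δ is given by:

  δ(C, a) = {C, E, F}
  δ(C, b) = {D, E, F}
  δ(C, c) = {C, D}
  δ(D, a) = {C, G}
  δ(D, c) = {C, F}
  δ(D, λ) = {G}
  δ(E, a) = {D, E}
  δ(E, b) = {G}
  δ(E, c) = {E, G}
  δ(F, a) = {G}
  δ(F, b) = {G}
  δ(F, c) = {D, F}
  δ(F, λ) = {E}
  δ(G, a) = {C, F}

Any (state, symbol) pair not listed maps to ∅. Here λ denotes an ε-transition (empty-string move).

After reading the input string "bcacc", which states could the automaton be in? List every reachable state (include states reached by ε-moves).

{C, D, E, F, G}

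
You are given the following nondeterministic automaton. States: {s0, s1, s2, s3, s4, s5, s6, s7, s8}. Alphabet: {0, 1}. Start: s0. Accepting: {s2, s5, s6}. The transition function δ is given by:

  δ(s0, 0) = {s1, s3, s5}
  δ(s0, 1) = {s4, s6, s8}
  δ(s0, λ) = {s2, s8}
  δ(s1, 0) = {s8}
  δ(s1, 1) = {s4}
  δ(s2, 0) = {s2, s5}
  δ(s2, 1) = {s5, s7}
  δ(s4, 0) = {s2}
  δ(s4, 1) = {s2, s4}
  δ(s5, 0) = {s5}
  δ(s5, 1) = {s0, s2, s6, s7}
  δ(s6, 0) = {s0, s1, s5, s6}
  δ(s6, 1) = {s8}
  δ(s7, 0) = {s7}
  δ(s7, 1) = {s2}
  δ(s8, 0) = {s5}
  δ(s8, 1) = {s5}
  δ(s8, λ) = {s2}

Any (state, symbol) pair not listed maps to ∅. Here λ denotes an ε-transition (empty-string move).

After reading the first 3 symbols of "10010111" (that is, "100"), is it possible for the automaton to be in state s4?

Start: ε-closure({s0}) = {s0, s2, s8}.
Read '1': {s0, s2, s8} → {s2, s4, s5, s6, s7, s8}.
Read '0': {s2, s4, s5, s6, s7, s8} → {s0, s1, s2, s5, s6, s7, s8}.
Read '0': {s0, s1, s2, s5, s6, s7, s8} → {s0, s1, s2, s3, s5, s6, s7, s8}.
State s4 is not in {s0, s1, s2, s3, s5, s6, s7, s8}.

No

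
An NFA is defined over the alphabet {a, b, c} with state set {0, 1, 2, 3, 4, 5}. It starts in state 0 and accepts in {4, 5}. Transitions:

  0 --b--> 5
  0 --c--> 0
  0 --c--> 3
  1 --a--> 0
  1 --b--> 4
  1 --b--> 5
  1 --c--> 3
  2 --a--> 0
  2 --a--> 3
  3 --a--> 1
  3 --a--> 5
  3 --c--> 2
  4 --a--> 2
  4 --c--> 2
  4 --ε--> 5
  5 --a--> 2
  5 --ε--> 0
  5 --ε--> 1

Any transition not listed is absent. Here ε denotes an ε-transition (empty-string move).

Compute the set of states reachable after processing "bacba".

{0, 2}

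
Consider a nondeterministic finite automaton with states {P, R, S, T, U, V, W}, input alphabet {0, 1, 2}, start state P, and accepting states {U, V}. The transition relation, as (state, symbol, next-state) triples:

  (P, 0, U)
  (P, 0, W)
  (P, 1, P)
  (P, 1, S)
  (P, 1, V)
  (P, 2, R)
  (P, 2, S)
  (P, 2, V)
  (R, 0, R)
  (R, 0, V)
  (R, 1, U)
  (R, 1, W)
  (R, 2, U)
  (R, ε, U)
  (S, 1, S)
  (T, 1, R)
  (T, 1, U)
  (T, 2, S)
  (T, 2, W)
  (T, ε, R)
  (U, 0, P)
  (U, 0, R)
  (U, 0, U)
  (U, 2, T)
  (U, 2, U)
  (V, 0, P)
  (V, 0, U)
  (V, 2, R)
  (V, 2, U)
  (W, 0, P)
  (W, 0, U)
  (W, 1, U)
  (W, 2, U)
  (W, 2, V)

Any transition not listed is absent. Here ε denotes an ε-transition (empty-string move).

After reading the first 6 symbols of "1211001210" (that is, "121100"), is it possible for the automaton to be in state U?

Yes

Start in {P}.
Read '1': P→{P, S, V}; now {P, S, V}.
Read '2': P→{R, S, V}, S→∅, V→{R, U}; now {R, S, U, V}.
Read '1': R→{U, W}, S→{S}, U→∅, V→∅; now {S, U, W}.
Read '1': S→{S}, U→∅, W→{U}; now {S, U}.
Read '0': S→∅, U→{P, R, U}; now {P, R, U}.
Read '0': P→{U, W}, R→{R, V}, U→{P, R, U}; now {P, R, U, V, W}.
State U is in {P, R, U, V, W}.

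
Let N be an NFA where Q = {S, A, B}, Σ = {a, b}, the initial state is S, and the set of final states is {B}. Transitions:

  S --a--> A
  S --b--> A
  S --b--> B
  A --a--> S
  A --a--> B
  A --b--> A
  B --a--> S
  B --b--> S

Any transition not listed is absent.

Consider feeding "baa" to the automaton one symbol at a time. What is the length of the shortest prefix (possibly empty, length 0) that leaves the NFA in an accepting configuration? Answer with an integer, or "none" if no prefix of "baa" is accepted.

Start in {S}.
Read 'b': {S} → {A, B}.
None of the earlier sets intersect F, but {A, B} does.

1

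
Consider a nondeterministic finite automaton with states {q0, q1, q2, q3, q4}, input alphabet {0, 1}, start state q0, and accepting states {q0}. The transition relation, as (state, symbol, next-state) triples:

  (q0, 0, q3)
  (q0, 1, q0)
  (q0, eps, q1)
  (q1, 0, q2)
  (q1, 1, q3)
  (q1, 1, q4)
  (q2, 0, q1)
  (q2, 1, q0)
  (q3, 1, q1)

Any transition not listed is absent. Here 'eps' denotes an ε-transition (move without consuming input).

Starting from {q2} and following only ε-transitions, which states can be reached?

Begin with {q2}.
No ε-moves leave this set, so the closure equals the set itself.

{q2}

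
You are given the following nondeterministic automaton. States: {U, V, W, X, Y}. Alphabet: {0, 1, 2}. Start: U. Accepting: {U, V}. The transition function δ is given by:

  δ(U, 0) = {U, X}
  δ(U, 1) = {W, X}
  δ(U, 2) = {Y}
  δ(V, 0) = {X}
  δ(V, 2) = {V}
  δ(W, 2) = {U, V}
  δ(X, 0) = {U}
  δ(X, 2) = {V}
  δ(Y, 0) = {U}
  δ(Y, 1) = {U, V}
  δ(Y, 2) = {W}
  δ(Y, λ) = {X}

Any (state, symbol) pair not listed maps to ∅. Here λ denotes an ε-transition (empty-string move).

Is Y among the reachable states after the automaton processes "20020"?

No

Start in {U}.
Read '2': U→{Y}; union {Y}; ε-closure = {X, Y}.
Read '0': X→{U}, Y→{U}; now {U}.
Read '0': U→{U, X}; now {U, X}.
Read '2': U→{Y}, X→{V}; union {V, Y}; ε-closure = {V, X, Y}.
Read '0': V→{X}, X→{U}, Y→{U}; now {U, X}.
State Y is not in {U, X}.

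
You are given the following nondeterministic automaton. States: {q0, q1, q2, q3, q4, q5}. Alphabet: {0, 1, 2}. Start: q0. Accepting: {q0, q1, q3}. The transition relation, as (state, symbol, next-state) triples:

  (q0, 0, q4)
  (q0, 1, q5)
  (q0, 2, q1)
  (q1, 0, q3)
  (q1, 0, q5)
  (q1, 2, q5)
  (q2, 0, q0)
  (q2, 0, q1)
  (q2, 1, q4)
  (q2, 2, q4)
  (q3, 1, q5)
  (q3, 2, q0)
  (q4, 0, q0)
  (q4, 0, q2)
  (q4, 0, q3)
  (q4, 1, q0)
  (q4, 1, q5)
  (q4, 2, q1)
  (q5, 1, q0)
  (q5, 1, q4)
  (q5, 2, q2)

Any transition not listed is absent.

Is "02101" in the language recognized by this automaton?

No

Start in {q0}.
Read '0': q0→{q4}; now {q4}.
Read '2': q4→{q1}; now {q1}.
Read '1': q1→∅; now ∅.
The set is empty and remains empty for the remaining 2 symbols.
The final set ∅ contains no accepting state.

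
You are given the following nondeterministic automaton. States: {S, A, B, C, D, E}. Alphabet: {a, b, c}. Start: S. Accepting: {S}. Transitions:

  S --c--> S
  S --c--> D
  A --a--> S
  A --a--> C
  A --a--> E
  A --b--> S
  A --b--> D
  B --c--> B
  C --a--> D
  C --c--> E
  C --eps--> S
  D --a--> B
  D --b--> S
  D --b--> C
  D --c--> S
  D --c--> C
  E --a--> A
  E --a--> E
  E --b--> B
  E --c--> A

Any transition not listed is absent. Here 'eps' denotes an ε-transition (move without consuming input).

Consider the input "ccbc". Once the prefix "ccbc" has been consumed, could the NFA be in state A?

Start in {S}.
Read 'c': S→{S, D}; now {S, D}.
Read 'c': S→{S, D}, D→{S, C}; now {S, C, D}.
Read 'b': S→∅, C→∅, D→{S, C}; now {S, C}.
Read 'c': S→{S, D}, C→{E}; now {S, D, E}.
State A is not in {S, D, E}.

No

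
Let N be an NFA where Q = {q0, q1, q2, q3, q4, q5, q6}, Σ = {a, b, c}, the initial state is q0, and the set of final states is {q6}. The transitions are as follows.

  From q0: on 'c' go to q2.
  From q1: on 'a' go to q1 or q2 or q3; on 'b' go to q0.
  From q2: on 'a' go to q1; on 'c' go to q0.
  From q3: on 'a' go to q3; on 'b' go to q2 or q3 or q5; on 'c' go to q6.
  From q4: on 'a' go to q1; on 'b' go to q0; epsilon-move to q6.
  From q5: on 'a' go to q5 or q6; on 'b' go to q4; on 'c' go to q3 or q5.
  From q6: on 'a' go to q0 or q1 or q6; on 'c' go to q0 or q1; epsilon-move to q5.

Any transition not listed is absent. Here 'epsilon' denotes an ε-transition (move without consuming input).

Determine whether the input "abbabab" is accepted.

No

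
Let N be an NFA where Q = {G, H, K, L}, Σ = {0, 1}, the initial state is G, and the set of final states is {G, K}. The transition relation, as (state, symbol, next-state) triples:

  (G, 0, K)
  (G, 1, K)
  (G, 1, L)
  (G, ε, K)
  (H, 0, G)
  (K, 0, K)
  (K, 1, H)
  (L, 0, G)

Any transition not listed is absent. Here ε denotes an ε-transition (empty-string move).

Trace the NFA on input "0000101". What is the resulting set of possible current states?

{H, K, L}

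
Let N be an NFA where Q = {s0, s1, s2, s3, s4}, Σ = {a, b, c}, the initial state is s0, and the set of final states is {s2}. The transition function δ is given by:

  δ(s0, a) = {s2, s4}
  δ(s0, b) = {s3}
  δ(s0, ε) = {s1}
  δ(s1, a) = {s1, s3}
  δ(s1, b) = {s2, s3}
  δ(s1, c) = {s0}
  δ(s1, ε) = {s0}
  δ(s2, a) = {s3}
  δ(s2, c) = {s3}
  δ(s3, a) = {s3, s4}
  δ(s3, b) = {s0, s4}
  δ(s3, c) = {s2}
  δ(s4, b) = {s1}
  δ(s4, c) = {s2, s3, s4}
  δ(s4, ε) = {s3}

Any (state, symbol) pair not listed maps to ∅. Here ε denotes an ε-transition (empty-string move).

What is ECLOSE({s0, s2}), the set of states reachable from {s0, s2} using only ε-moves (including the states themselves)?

{s0, s1, s2}

Begin with {s0, s2}.
ε-move s0 → s1; add s1.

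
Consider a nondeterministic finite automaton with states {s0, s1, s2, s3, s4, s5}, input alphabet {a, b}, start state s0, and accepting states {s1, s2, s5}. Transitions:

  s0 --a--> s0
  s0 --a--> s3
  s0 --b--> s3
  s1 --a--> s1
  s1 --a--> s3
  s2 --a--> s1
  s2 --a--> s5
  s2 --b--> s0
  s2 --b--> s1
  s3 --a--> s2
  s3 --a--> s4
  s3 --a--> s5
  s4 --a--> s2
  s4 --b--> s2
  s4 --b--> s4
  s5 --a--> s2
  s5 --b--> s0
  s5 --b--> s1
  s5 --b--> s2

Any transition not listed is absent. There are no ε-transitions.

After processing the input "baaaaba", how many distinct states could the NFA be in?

5

Start in {s0}.
Read 'b': s0→{s3}; now {s3}.
Read 'a': s3→{s2, s4, s5}; now {s2, s4, s5}.
Read 'a': s2→{s1, s5}, s4→{s2}, s5→{s2}; now {s1, s2, s5}.
Read 'a': s1→{s1, s3}, s2→{s1, s5}, s5→{s2}; now {s1, s2, s3, s5}.
Read 'a': s1→{s1, s3}, s2→{s1, s5}, s3→{s2, s4, s5}, s5→{s2}; now {s1, s2, s3, s4, s5}.
Read 'b': s1→∅, s2→{s0, s1}, s3→∅, s4→{s2, s4}, s5→{s0, s1, s2}; now {s0, s1, s2, s4}.
Read 'a': s0→{s0, s3}, s1→{s1, s3}, s2→{s1, s5}, s4→{s2}; now {s0, s1, s2, s3, s5}.
That set has 5 states.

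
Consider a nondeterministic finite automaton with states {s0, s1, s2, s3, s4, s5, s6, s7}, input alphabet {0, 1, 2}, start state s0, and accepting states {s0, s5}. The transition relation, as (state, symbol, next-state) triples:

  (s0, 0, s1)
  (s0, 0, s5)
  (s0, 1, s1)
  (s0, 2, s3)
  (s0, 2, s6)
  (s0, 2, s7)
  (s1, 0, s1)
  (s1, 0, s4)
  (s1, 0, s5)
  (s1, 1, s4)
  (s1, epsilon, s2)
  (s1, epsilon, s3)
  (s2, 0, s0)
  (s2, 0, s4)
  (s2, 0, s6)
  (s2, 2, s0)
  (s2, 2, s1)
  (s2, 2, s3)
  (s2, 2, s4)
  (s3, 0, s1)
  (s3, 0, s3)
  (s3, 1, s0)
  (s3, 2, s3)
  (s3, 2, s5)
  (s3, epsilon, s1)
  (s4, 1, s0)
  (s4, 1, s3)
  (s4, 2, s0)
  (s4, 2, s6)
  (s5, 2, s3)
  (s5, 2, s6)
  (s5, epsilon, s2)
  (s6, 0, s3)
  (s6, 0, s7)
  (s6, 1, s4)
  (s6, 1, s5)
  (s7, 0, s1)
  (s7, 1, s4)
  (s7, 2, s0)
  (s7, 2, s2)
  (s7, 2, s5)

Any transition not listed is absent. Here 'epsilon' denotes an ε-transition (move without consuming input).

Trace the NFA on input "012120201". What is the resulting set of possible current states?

Start in {s0}.
Read '0': s0→{s1, s5}; union {s1, s5}; ε-closure = {s1, s2, s3, s5}.
Read '1': s1→{s4}, s2→∅, s3→{s0}, s5→∅; now {s0, s4}.
Read '2': s0→{s3, s6, s7}, s4→{s0, s6}; union {s0, s3, s6, s7}; ε-closure = {s0, s1, s2, s3, s6, s7}.
Read '1': s0→{s1}, s1→{s4}, s2→∅, s3→{s0}, s6→{s4, s5}, s7→{s4}; union {s0, s1, s4, s5}; ε-closure = {s0, s1, s2, s3, s4, s5}.
Read '2': s0→{s3, s6, s7}, s1→∅, s2→{s0, s1, s3, s4}, s3→{s3, s5}, s4→{s0, s6}, s5→{s3, s6}; union {s0, s1, s3, s4, s5, s6, s7}; ε-closure = {s0, s1, s2, s3, s4, s5, s6, s7}.
Read '0': s0→{s1, s5}, s1→{s1, s4, s5}, s2→{s0, s4, s6}, s3→{s1, s3}, s4→∅, s5→∅, s6→{s3, s7}, s7→{s1}; union {s0, s1, s3, s4, s5, s6, s7}; ε-closure = {s0, s1, s2, s3, s4, s5, s6, s7}.
Read '2': s0→{s3, s6, s7}, s1→∅, s2→{s0, s1, s3, s4}, s3→{s3, s5}, s4→{s0, s6}, s5→{s3, s6}, s6→∅, s7→{s0, s2, s5}; now {s0, s1, s2, s3, s4, s5, s6, s7}.
Read '0': s0→{s1, s5}, s1→{s1, s4, s5}, s2→{s0, s4, s6}, s3→{s1, s3}, s4→∅, s5→∅, s6→{s3, s7}, s7→{s1}; union {s0, s1, s3, s4, s5, s6, s7}; ε-closure = {s0, s1, s2, s3, s4, s5, s6, s7}.
Read '1': s0→{s1}, s1→{s4}, s2→∅, s3→{s0}, s4→{s0, s3}, s5→∅, s6→{s4, s5}, s7→{s4}; union {s0, s1, s3, s4, s5}; ε-closure = {s0, s1, s2, s3, s4, s5}.

{s0, s1, s2, s3, s4, s5}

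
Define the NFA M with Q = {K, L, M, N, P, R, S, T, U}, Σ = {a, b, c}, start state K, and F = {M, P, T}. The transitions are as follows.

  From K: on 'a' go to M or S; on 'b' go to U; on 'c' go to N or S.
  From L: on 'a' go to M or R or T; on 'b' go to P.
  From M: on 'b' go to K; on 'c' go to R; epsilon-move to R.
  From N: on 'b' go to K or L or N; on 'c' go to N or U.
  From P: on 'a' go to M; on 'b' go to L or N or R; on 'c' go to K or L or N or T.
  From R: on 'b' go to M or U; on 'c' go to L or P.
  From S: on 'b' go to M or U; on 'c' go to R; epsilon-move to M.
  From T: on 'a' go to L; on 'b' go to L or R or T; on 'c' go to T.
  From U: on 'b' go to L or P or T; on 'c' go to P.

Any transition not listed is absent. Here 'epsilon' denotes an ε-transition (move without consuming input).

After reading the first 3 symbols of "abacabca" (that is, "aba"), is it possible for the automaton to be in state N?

Start in {K}.
Read 'a': {K} → {M, R, S}.
Read 'b': {M, R, S} → {K, M, R, U}.
Read 'a': {K, M, R, U} → {M, R, S}.
State N is not in {M, R, S}.

No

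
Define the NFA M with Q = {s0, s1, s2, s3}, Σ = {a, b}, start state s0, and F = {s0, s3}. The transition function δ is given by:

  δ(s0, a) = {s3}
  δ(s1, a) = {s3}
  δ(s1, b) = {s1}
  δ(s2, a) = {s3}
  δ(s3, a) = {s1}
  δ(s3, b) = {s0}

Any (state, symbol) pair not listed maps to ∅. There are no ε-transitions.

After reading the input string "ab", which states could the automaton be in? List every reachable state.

{s0}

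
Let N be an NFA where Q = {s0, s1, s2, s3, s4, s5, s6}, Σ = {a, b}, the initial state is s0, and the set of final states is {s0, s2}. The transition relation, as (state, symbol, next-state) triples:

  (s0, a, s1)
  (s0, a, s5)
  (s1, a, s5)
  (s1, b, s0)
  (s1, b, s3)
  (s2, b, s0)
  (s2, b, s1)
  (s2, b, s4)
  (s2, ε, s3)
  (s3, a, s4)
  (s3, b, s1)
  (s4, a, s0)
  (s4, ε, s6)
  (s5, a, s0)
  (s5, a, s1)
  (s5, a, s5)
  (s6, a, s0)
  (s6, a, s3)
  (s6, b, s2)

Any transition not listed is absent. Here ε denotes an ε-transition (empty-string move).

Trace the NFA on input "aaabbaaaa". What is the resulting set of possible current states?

Start in {s0}.
Read 'a': s0→{s1, s5}; now {s1, s5}.
Read 'a': s1→{s5}, s5→{s0, s1, s5}; now {s0, s1, s5}.
Read 'a': s0→{s1, s5}, s1→{s5}, s5→{s0, s1, s5}; now {s0, s1, s5}.
Read 'b': s0→∅, s1→{s0, s3}, s5→∅; now {s0, s3}.
Read 'b': s0→∅, s3→{s1}; now {s1}.
Read 'a': s1→{s5}; now {s5}.
Read 'a': s5→{s0, s1, s5}; now {s0, s1, s5}.
Read 'a': s0→{s1, s5}, s1→{s5}, s5→{s0, s1, s5}; now {s0, s1, s5}.
Read 'a': s0→{s1, s5}, s1→{s5}, s5→{s0, s1, s5}; now {s0, s1, s5}.

{s0, s1, s5}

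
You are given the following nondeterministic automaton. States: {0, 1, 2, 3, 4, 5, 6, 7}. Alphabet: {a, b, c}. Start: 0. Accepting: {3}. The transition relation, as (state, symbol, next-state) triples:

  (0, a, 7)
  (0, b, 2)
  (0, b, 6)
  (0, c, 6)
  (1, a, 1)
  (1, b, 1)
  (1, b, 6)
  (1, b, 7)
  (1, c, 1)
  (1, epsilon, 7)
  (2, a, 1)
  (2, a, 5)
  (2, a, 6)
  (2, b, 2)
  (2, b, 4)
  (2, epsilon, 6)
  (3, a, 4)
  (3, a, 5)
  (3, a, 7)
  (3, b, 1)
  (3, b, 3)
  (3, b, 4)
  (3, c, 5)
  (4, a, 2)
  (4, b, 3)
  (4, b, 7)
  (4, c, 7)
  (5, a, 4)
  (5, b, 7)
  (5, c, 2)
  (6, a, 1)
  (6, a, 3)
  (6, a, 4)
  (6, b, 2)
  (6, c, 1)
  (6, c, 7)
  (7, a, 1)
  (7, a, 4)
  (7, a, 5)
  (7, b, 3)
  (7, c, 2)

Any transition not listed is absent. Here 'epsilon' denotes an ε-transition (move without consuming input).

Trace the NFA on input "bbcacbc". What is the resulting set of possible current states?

Start in {0}.
Read 'b': 0→{2, 6}; now {2, 6}.
Read 'b': 2→{2, 4}, 6→{2}; union {2, 4}; ε-closure = {2, 4, 6}.
Read 'c': 2→∅, 4→{7}, 6→{1, 7}; now {1, 7}.
Read 'a': 1→{1}, 7→{1, 4, 5}; union {1, 4, 5}; ε-closure = {1, 4, 5, 7}.
Read 'c': 1→{1}, 4→{7}, 5→{2}, 7→{2}; union {1, 2, 7}; ε-closure = {1, 2, 6, 7}.
Read 'b': 1→{1, 6, 7}, 2→{2, 4}, 6→{2}, 7→{3}; now {1, 2, 3, 4, 6, 7}.
Read 'c': 1→{1}, 2→∅, 3→{5}, 4→{7}, 6→{1, 7}, 7→{2}; union {1, 2, 5, 7}; ε-closure = {1, 2, 5, 6, 7}.

{1, 2, 5, 6, 7}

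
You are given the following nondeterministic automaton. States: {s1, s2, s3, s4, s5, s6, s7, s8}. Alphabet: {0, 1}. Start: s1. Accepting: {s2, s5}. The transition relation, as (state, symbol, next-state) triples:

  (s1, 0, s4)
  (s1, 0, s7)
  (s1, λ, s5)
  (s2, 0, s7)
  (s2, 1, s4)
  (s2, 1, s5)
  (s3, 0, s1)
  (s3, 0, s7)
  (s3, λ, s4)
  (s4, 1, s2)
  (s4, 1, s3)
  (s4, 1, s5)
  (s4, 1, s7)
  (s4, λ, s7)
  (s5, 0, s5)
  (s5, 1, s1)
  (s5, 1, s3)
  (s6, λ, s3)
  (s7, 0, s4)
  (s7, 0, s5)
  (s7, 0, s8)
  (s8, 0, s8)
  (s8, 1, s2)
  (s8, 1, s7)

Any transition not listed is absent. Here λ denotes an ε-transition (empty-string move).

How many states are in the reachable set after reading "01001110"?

5

Start: ε-closure({s1}) = {s1, s5}.
Read '0': {s1, s5} → {s4, s5, s7}.
Read '1': {s4, s5, s7} → {s1, s2, s3, s4, s5, s7}.
Read '0': {s1, s2, s3, s4, s5, s7} → {s1, s4, s5, s7, s8}.
Read '0': {s1, s4, s5, s7, s8} → {s4, s5, s7, s8}.
Read '1': {s4, s5, s7, s8} → {s1, s2, s3, s4, s5, s7}.
Read '1': {s1, s2, s3, s4, s5, s7} → {s1, s2, s3, s4, s5, s7}.
Read '1': {s1, s2, s3, s4, s5, s7} → {s1, s2, s3, s4, s5, s7}.
Read '0': {s1, s2, s3, s4, s5, s7} → {s1, s4, s5, s7, s8}.
That set has 5 states.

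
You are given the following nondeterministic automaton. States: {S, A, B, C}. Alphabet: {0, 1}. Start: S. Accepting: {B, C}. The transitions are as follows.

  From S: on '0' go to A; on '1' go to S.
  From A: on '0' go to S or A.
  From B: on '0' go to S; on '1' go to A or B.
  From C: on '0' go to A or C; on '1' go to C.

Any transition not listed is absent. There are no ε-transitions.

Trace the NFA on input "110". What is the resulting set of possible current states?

{A}

Start in {S}.
Read '1': {S} → {S}.
Read '1': {S} → {S}.
Read '0': {S} → {A}.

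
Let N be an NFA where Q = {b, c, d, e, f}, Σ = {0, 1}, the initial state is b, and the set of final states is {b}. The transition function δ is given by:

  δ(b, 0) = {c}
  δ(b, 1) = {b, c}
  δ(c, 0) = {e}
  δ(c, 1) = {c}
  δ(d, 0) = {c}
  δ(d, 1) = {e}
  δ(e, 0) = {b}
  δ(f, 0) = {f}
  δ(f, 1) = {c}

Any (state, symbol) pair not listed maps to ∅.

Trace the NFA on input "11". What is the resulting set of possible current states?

{b, c}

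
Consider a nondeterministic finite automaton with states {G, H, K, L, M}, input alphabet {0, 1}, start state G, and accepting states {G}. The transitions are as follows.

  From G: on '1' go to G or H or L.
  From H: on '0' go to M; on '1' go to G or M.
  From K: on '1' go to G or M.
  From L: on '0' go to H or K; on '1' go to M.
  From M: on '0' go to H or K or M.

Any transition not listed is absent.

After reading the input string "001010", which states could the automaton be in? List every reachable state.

Start in {G}.
Read '0': G→∅; now ∅.
The set is empty and remains empty for the remaining 5 symbols.

∅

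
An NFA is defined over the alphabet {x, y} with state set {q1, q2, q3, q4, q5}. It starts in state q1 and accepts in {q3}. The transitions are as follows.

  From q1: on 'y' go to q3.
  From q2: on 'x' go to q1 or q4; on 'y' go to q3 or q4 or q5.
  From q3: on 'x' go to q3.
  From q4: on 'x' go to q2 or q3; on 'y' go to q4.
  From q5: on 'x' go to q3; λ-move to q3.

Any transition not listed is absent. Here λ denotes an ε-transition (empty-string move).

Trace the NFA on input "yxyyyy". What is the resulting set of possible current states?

∅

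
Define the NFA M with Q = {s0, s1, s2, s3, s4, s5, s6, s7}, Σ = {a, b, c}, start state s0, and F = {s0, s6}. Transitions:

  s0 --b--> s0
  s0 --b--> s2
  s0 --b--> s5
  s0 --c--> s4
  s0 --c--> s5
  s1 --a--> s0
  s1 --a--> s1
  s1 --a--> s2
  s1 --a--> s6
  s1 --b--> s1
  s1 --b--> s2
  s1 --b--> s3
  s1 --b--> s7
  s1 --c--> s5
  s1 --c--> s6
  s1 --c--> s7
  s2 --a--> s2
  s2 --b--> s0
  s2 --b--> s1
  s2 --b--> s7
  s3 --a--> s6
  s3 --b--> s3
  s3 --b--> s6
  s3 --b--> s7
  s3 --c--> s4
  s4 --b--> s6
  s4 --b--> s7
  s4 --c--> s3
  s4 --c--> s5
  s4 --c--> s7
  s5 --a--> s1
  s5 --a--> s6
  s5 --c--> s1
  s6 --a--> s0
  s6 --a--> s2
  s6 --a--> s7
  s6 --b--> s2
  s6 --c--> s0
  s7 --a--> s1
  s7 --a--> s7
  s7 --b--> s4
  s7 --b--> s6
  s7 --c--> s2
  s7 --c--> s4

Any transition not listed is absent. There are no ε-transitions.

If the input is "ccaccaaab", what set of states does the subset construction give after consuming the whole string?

{s0, s1, s2, s3, s4, s5, s6, s7}

Start in {s0}.
Read 'c': s0→{s4, s5}; now {s4, s5}.
Read 'c': s4→{s3, s5, s7}, s5→{s1}; now {s1, s3, s5, s7}.
Read 'a': s1→{s0, s1, s2, s6}, s3→{s6}, s5→{s1, s6}, s7→{s1, s7}; now {s0, s1, s2, s6, s7}.
Read 'c': s0→{s4, s5}, s1→{s5, s6, s7}, s2→∅, s6→{s0}, s7→{s2, s4}; now {s0, s2, s4, s5, s6, s7}.
Read 'c': s0→{s4, s5}, s2→∅, s4→{s3, s5, s7}, s5→{s1}, s6→{s0}, s7→{s2, s4}; now {s0, s1, s2, s3, s4, s5, s7}.
Read 'a': s0→∅, s1→{s0, s1, s2, s6}, s2→{s2}, s3→{s6}, s4→∅, s5→{s1, s6}, s7→{s1, s7}; now {s0, s1, s2, s6, s7}.
Read 'a': s0→∅, s1→{s0, s1, s2, s6}, s2→{s2}, s6→{s0, s2, s7}, s7→{s1, s7}; now {s0, s1, s2, s6, s7}.
Read 'a': s0→∅, s1→{s0, s1, s2, s6}, s2→{s2}, s6→{s0, s2, s7}, s7→{s1, s7}; now {s0, s1, s2, s6, s7}.
Read 'b': s0→{s0, s2, s5}, s1→{s1, s2, s3, s7}, s2→{s0, s1, s7}, s6→{s2}, s7→{s4, s6}; now {s0, s1, s2, s3, s4, s5, s6, s7}.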